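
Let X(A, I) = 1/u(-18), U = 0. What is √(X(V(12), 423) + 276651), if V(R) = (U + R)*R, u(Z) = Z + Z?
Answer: √9959435/6 ≈ 525.98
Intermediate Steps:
u(Z) = 2*Z
V(R) = R² (V(R) = (0 + R)*R = R*R = R²)
X(A, I) = -1/36 (X(A, I) = 1/(2*(-18)) = 1/(-36) = -1/36)
√(X(V(12), 423) + 276651) = √(-1/36 + 276651) = √(9959435/36) = √9959435/6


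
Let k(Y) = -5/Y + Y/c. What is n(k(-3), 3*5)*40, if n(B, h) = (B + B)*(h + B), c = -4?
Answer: 30305/9 ≈ 3367.2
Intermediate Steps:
k(Y) = -5/Y - Y/4 (k(Y) = -5/Y + Y/(-4) = -5/Y + Y*(-¼) = -5/Y - Y/4)
n(B, h) = 2*B*(B + h) (n(B, h) = (2*B)*(B + h) = 2*B*(B + h))
n(k(-3), 3*5)*40 = (2*(-5/(-3) - ¼*(-3))*((-5/(-3) - ¼*(-3)) + 3*5))*40 = (2*(-5*(-⅓) + ¾)*((-5*(-⅓) + ¾) + 15))*40 = (2*(5/3 + ¾)*((5/3 + ¾) + 15))*40 = (2*(29/12)*(29/12 + 15))*40 = (2*(29/12)*(209/12))*40 = (6061/72)*40 = 30305/9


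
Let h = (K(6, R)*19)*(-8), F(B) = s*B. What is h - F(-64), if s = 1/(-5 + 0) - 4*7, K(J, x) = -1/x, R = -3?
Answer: -27832/15 ≈ -1855.5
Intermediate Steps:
s = -141/5 (s = 1/(-5) - 28 = -⅕ - 28 = -141/5 ≈ -28.200)
F(B) = -141*B/5
h = -152/3 (h = (-1/(-3)*19)*(-8) = (-1*(-⅓)*19)*(-8) = ((⅓)*19)*(-8) = (19/3)*(-8) = -152/3 ≈ -50.667)
h - F(-64) = -152/3 - (-141)*(-64)/5 = -152/3 - 1*9024/5 = -152/3 - 9024/5 = -27832/15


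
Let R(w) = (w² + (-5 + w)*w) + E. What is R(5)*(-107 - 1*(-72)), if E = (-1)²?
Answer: -910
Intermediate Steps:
E = 1
R(w) = 1 + w² + w*(-5 + w) (R(w) = (w² + (-5 + w)*w) + 1 = (w² + w*(-5 + w)) + 1 = 1 + w² + w*(-5 + w))
R(5)*(-107 - 1*(-72)) = (1 - 5*5 + 2*5²)*(-107 - 1*(-72)) = (1 - 25 + 2*25)*(-107 + 72) = (1 - 25 + 50)*(-35) = 26*(-35) = -910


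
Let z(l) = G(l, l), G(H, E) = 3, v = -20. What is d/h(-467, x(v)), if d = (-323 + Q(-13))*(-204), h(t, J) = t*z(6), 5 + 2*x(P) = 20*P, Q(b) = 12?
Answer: -21148/467 ≈ -45.285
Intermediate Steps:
z(l) = 3
x(P) = -5/2 + 10*P (x(P) = -5/2 + (20*P)/2 = -5/2 + 10*P)
h(t, J) = 3*t (h(t, J) = t*3 = 3*t)
d = 63444 (d = (-323 + 12)*(-204) = -311*(-204) = 63444)
d/h(-467, x(v)) = 63444/((3*(-467))) = 63444/(-1401) = 63444*(-1/1401) = -21148/467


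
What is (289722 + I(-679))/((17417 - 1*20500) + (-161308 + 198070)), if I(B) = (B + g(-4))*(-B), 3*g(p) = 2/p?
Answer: -1028593/202074 ≈ -5.0902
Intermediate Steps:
g(p) = 2/(3*p) (g(p) = (2/p)/3 = 2/(3*p))
I(B) = -B*(-⅙ + B) (I(B) = (B + (⅔)/(-4))*(-B) = (B + (⅔)*(-¼))*(-B) = (B - ⅙)*(-B) = (-⅙ + B)*(-B) = -B*(-⅙ + B))
(289722 + I(-679))/((17417 - 1*20500) + (-161308 + 198070)) = (289722 - 679*(⅙ - 1*(-679)))/((17417 - 1*20500) + (-161308 + 198070)) = (289722 - 679*(⅙ + 679))/((17417 - 20500) + 36762) = (289722 - 679*4075/6)/(-3083 + 36762) = (289722 - 2766925/6)/33679 = -1028593/6*1/33679 = -1028593/202074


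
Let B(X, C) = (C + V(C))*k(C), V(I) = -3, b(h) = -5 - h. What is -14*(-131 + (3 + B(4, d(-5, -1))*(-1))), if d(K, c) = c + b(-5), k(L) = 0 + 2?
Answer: 1680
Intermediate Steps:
k(L) = 2
d(K, c) = c (d(K, c) = c + (-5 - 1*(-5)) = c + (-5 + 5) = c + 0 = c)
B(X, C) = -6 + 2*C (B(X, C) = (C - 3)*2 = (-3 + C)*2 = -6 + 2*C)
-14*(-131 + (3 + B(4, d(-5, -1))*(-1))) = -14*(-131 + (3 + (-6 + 2*(-1))*(-1))) = -14*(-131 + (3 + (-6 - 2)*(-1))) = -14*(-131 + (3 - 8*(-1))) = -14*(-131 + (3 + 8)) = -14*(-131 + 11) = -14*(-120) = 1680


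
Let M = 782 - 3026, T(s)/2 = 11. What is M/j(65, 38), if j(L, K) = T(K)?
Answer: -102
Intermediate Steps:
T(s) = 22 (T(s) = 2*11 = 22)
j(L, K) = 22
M = -2244
M/j(65, 38) = -2244/22 = -2244*1/22 = -102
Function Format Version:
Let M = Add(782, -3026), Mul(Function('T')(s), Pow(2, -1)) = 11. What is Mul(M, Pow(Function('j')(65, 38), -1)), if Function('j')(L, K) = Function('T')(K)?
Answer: -102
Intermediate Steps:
Function('T')(s) = 22 (Function('T')(s) = Mul(2, 11) = 22)
Function('j')(L, K) = 22
M = -2244
Mul(M, Pow(Function('j')(65, 38), -1)) = Mul(-2244, Pow(22, -1)) = Mul(-2244, Rational(1, 22)) = -102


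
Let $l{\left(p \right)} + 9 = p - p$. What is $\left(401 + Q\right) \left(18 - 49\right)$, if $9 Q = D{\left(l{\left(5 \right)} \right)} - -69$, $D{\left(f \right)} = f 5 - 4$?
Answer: $- \frac{112499}{9} \approx -12500.0$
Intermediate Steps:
$l{\left(p \right)} = -9$ ($l{\left(p \right)} = -9 + \left(p - p\right) = -9 + 0 = -9$)
$D{\left(f \right)} = -4 + 5 f$ ($D{\left(f \right)} = 5 f - 4 = -4 + 5 f$)
$Q = \frac{20}{9}$ ($Q = \frac{\left(-4 + 5 \left(-9\right)\right) - -69}{9} = \frac{\left(-4 - 45\right) + 69}{9} = \frac{-49 + 69}{9} = \frac{1}{9} \cdot 20 = \frac{20}{9} \approx 2.2222$)
$\left(401 + Q\right) \left(18 - 49\right) = \left(401 + \frac{20}{9}\right) \left(18 - 49\right) = \frac{3629}{9} \left(-31\right) = - \frac{112499}{9}$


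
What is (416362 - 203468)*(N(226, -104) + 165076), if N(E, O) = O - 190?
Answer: 35081099108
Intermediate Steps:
N(E, O) = -190 + O
(416362 - 203468)*(N(226, -104) + 165076) = (416362 - 203468)*((-190 - 104) + 165076) = 212894*(-294 + 165076) = 212894*164782 = 35081099108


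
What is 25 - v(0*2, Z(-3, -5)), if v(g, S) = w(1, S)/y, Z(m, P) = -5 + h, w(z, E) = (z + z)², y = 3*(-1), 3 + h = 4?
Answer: 79/3 ≈ 26.333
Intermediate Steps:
h = 1 (h = -3 + 4 = 1)
y = -3
w(z, E) = 4*z² (w(z, E) = (2*z)² = 4*z²)
Z(m, P) = -4 (Z(m, P) = -5 + 1 = -4)
v(g, S) = -4/3 (v(g, S) = (4*1²)/(-3) = (4*1)*(-⅓) = 4*(-⅓) = -4/3)
25 - v(0*2, Z(-3, -5)) = 25 - 1*(-4/3) = 25 + 4/3 = 79/3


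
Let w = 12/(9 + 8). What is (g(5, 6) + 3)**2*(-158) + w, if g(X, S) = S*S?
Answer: -4085394/17 ≈ -2.4032e+5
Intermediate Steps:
g(X, S) = S**2
w = 12/17 ≈ 0.70588
(g(5, 6) + 3)**2*(-158) + w = (6**2 + 3)**2*(-158) + 12/17 = (36 + 3)**2*(-158) + 12/17 = 39**2*(-158) + 12/17 = 1521*(-158) + 12/17 = -240318 + 12/17 = -4085394/17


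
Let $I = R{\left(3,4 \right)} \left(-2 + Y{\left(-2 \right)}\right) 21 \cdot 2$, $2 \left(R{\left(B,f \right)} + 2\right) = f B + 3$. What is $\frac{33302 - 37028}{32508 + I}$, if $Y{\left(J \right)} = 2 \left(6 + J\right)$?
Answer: $- \frac{207}{1883} \approx -0.10993$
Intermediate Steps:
$Y{\left(J \right)} = 12 + 2 J$
$R{\left(B,f \right)} = - \frac{1}{2} + \frac{B f}{2}$ ($R{\left(B,f \right)} = -2 + \frac{f B + 3}{2} = -2 + \frac{B f + 3}{2} = -2 + \frac{3 + B f}{2} = -2 + \left(\frac{3}{2} + \frac{B f}{2}\right) = - \frac{1}{2} + \frac{B f}{2}$)
$I = 1386$ ($I = \left(- \frac{1}{2} + \frac{1}{2} \cdot 3 \cdot 4\right) \left(-2 + \left(12 + 2 \left(-2\right)\right)\right) 21 \cdot 2 = \left(- \frac{1}{2} + 6\right) \left(-2 + \left(12 - 4\right)\right) 21 \cdot 2 = \frac{11 \left(-2 + 8\right)}{2} \cdot 21 \cdot 2 = \frac{11}{2} \cdot 6 \cdot 21 \cdot 2 = 33 \cdot 21 \cdot 2 = 693 \cdot 2 = 1386$)
$\frac{33302 - 37028}{32508 + I} = \frac{33302 - 37028}{32508 + 1386} = - \frac{3726}{33894} = \left(-3726\right) \frac{1}{33894} = - \frac{207}{1883}$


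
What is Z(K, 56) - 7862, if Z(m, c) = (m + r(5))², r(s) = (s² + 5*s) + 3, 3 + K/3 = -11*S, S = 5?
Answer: 6779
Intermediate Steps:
K = -174 (K = -9 + 3*(-11*5) = -9 + 3*(-55) = -9 - 165 = -174)
r(s) = 3 + s² + 5*s
Z(m, c) = (53 + m)² (Z(m, c) = (m + (3 + 5² + 5*5))² = (m + (3 + 25 + 25))² = (m + 53)² = (53 + m)²)
Z(K, 56) - 7862 = (53 - 174)² - 7862 = (-121)² - 7862 = 14641 - 7862 = 6779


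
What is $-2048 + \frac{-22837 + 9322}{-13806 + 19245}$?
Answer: $- \frac{3717529}{1813} \approx -2050.5$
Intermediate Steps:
$-2048 + \frac{-22837 + 9322}{-13806 + 19245} = -2048 - \frac{13515}{5439} = -2048 - \frac{4505}{1813} = - \frac{3717529}{1813}$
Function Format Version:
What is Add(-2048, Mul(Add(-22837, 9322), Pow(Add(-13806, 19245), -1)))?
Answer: Rational(-3717529, 1813) ≈ -2050.5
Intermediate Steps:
Add(-2048, Mul(Add(-22837, 9322), Pow(Add(-13806, 19245), -1))) = Add(-2048, Mul(-13515, Pow(5439, -1))) = Add(-2048, Mul(-13515, Rational(1, 5439))) = Add(-2048, Rational(-4505, 1813)) = Rational(-3717529, 1813)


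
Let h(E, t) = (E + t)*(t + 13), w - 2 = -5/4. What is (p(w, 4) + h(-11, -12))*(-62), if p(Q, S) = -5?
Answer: 1736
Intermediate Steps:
w = ¾ (w = 2 - 5/4 = ¾ ≈ 0.75000)
h(E, t) = (13 + t)*(E + t) (h(E, t) = (E + t)*(13 + t) = (13 + t)*(E + t))
(p(w, 4) + h(-11, -12))*(-62) = (-5 + ((-12)² + 13*(-11) + 13*(-12) - 11*(-12)))*(-62) = (-5 + (144 - 143 - 156 + 132))*(-62) = (-5 - 23)*(-62) = -28*(-62) = 1736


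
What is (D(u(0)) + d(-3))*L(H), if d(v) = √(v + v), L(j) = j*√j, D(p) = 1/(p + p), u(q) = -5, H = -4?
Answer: 8*√6 + 4*I/5 ≈ 19.596 + 0.8*I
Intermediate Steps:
D(p) = 1/(2*p)
L(j) = j^(3/2)
d(v) = √2*√v (d(v) = √(2*v) = √2*√v)
(D(u(0)) + d(-3))*L(H) = ((½)/(-5) + √2*√(-3))*(-4)^(3/2) = ((½)*(-⅕) + √2*(I*√3))*(-8*I) = (-⅒ + I*√6)*(-8*I) = -8*I*(-⅒ + I*√6)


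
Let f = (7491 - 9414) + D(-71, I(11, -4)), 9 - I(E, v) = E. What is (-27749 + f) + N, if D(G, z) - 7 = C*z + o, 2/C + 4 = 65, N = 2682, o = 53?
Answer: -1642734/61 ≈ -26930.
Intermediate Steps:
C = 2/61 (C = 2/(-4 + 65) = 2/61 ≈ 0.032787)
I(E, v) = 9 - E
D(G, z) = 60 + 2*z/61 (D(G, z) = 7 + (2*z/61 + 53) = 7 + (53 + 2*z/61) = 60 + 2*z/61)
f = -113647/61 (f = (7491 - 9414) + (60 + 2*(9 - 1*11)/61) = -1923 + (60 + 2*(9 - 11)/61) = -1923 + (60 + (2/61)*(-2)) = -1923 + (60 - 4/61) = -1923 + 3656/61 = -113647/61 ≈ -1863.1)
(-27749 + f) + N = (-27749 - 113647/61) + 2682 = -1806336/61 + 2682 = -1642734/61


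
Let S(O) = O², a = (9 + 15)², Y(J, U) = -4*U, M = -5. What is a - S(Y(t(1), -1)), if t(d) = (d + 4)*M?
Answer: 560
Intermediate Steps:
t(d) = -20 - 5*d (t(d) = (d + 4)*(-5) = (4 + d)*(-5) = -20 - 5*d)
a = 576 (a = 24² = 576)
a - S(Y(t(1), -1)) = 576 - (-4*(-1))² = 576 - 1*4² = 576 - 1*16 = 576 - 16 = 560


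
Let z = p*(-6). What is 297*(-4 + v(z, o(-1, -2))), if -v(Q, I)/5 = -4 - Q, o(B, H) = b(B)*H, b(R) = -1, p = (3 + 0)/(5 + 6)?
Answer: 2322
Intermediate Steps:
p = 3/11 ≈ 0.27273
o(B, H) = -H
z = -18/11 (z = (3/11)*(-6) = -18/11 ≈ -1.6364)
v(Q, I) = 20 + 5*Q (v(Q, I) = -5*(-4 - Q) = 20 + 5*Q)
297*(-4 + v(z, o(-1, -2))) = 297*(-4 + (20 + 5*(-18/11))) = 297*(-4 + (20 - 90/11)) = 297*(-4 + 130/11) = 297*(86/11) = 2322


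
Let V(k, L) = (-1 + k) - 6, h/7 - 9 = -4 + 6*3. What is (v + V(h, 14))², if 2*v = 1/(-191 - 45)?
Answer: 5283399969/222784 ≈ 23715.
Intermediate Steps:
h = 161 (h = 63 + 7*(-4 + 6*3) = 63 + 7*(-4 + 18) = 63 + 7*14 = 63 + 98 = 161)
v = -1/472 (v = 1/(2*(-191 - 45)) = (½)/(-236) = (½)*(-1/236) = -1/472 ≈ -0.0021186)
V(k, L) = -7 + k
(v + V(h, 14))² = (-1/472 + (-7 + 161))² = (-1/472 + 154)² = (72687/472)² = 5283399969/222784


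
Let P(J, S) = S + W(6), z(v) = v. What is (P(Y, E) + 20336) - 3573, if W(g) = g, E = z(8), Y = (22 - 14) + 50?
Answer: 16777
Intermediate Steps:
Y = 58 (Y = 8 + 50 = 58)
E = 8
P(J, S) = 6 + S (P(J, S) = S + 6 = 6 + S)
(P(Y, E) + 20336) - 3573 = ((6 + 8) + 20336) - 3573 = (14 + 20336) - 3573 = 20350 - 3573 = 16777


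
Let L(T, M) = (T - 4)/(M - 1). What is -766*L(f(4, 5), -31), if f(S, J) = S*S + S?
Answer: 383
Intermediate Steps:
f(S, J) = S + S² (f(S, J) = S² + S = S + S²)
L(T, M) = (-4 + T)/(-1 + M)
-766*L(f(4, 5), -31) = -766*(-4 + 4*(1 + 4))/(-1 - 31) = -766*(-4 + 4*5)/(-32) = -(-383)*(-4 + 20)/16 = -(-383)*16/16 = -766*(-½) = 383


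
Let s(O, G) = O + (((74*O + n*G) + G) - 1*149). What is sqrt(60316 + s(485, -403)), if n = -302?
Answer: 3*sqrt(24205) ≈ 466.74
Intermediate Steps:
s(O, G) = -149 - 301*G + 75*O (s(O, G) = O + (((74*O - 302*G) + G) - 1*149) = O + (((-302*G + 74*O) + G) - 149) = O + ((-301*G + 74*O) - 149) = O + (-149 - 301*G + 74*O) = -149 - 301*G + 75*O)
sqrt(60316 + s(485, -403)) = sqrt(60316 + (-149 - 301*(-403) + 75*485)) = sqrt(60316 + (-149 + 121303 + 36375)) = sqrt(60316 + 157529) = sqrt(217845) = 3*sqrt(24205)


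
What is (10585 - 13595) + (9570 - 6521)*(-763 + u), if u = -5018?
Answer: -17629279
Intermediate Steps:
(10585 - 13595) + (9570 - 6521)*(-763 + u) = (10585 - 13595) + (9570 - 6521)*(-763 - 5018) = -3010 + 3049*(-5781) = -3010 - 17626269 = -17629279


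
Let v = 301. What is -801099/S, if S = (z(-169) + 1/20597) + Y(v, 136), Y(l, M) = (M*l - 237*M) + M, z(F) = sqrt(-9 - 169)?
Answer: -3004321425539496543/33152284601386163 + 339855363013491*I*sqrt(178)/33152284601386163 ≈ -90.622 + 0.13677*I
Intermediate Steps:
z(F) = I*sqrt(178) (z(F) = sqrt(-178) = I*sqrt(178))
Y(l, M) = -236*M + M*l (Y(l, M) = (-237*M + M*l) + M = -236*M + M*l)
S = 182077481/20597 + I*sqrt(178) (S = (I*sqrt(178) + 1/20597) + 136*(-236 + 301) = (I*sqrt(178) + 1/20597) + 136*65 = (1/20597 + I*sqrt(178)) + 8840 = 182077481/20597 + I*sqrt(178) ≈ 8840.0 + 13.342*I)
-801099/S = -801099/(182077481/20597 + I*sqrt(178))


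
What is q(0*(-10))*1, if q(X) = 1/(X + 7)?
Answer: ⅐ ≈ 0.14286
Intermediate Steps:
q(X) = 1/(7 + X)
q(0*(-10))*1 = 1/(7 + 0*(-10)) = 1/(7 + 0) = 1/7 = (⅐)*1 = ⅐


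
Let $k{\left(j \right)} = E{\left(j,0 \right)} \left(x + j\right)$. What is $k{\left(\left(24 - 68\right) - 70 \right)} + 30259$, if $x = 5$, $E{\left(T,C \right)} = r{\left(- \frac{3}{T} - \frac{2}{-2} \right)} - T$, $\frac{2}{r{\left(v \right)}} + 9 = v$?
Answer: $\frac{5411683}{303} \approx 17860.0$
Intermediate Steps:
$r{\left(v \right)} = \frac{2}{-9 + v}$
$E{\left(T,C \right)} = - T + \frac{2}{-8 - \frac{3}{T}}$ ($E{\left(T,C \right)} = \frac{2}{-9 - \left(-1 + \frac{3}{T}\right)} - T = \frac{2}{-9 + \left(- \frac{3}{T} + 1\right)} - T = \frac{2}{-9 + \left(1 - \frac{3}{T}\right)} - T = \frac{2}{-8 - \frac{3}{T}} - T = - T + \frac{2}{-8 - \frac{3}{T}}$)
$k{\left(j \right)} = \frac{j \left(-5 - 8 j\right) \left(5 + j\right)}{3 + 8 j}$ ($k{\left(j \right)} = \frac{j \left(-5 - 8 j\right)}{3 + 8 j} \left(5 + j\right) = \frac{j \left(-5 - 8 j\right) \left(5 + j\right)}{3 + 8 j}$)
$k{\left(\left(24 - 68\right) - 70 \right)} + 30259 = - \frac{\left(\left(24 - 68\right) - 70\right) \left(5 + \left(\left(24 - 68\right) - 70\right)\right) \left(5 + 8 \left(\left(24 - 68\right) - 70\right)\right)}{3 + 8 \left(\left(24 - 68\right) - 70\right)} + 30259 = - \frac{\left(-44 - 70\right) \left(5 - 114\right) \left(5 + 8 \left(-44 - 70\right)\right)}{3 + 8 \left(-44 - 70\right)} + 30259 = \left(-1\right) \left(-114\right) \frac{1}{3 + 8 \left(-114\right)} \left(5 - 114\right) \left(5 + 8 \left(-114\right)\right) + 30259 = \left(-1\right) \left(-114\right) \frac{1}{3 - 912} \left(-109\right) \left(5 - 912\right) + 30259 = \left(-1\right) \left(-114\right) \frac{1}{-909} \left(-109\right) \left(-907\right) + 30259 = \left(-1\right) \left(-114\right) \left(- \frac{1}{909}\right) \left(-109\right) \left(-907\right) + 30259 = - \frac{3756794}{303} + 30259 = \frac{5411683}{303}$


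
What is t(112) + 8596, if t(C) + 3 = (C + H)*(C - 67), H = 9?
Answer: 14038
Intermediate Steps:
t(C) = -3 + (-67 + C)*(9 + C) (t(C) = -3 + (C + 9)*(C - 67) = -3 + (9 + C)*(-67 + C) = -3 + (-67 + C)*(9 + C))
t(112) + 8596 = (-606 + 112² - 58*112) + 8596 = (-606 + 12544 - 6496) + 8596 = 5442 + 8596 = 14038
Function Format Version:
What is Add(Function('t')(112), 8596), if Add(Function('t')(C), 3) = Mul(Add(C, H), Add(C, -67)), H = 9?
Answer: 14038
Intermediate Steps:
Function('t')(C) = Add(-3, Mul(Add(-67, C), Add(9, C))) (Function('t')(C) = Add(-3, Mul(Add(C, 9), Add(C, -67))) = Add(-3, Mul(Add(9, C), Add(-67, C))) = Add(-3, Mul(Add(-67, C), Add(9, C))))
Add(Function('t')(112), 8596) = Add(Add(-606, Pow(112, 2), Mul(-58, 112)), 8596) = Add(Add(-606, 12544, -6496), 8596) = Add(5442, 8596) = 14038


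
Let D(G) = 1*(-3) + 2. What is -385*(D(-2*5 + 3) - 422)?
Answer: 162855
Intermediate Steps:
D(G) = -1 (D(G) = -3 + 2 = -1)
-385*(D(-2*5 + 3) - 422) = -385*(-1 - 422) = -385*(-423) = 162855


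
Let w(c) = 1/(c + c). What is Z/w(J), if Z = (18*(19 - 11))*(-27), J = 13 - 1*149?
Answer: 1057536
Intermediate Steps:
J = -136 (J = 13 - 149 = -136)
Z = -3888 (Z = (18*8)*(-27) = 144*(-27) = -3888)
w(c) = 1/(2*c)
Z/w(J) = -3888/((½)/(-136)) = -3888/((½)*(-1/136)) = -3888/(-1/272) = -3888*(-272) = 1057536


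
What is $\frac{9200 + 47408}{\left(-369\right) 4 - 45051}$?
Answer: $- \frac{56608}{46527} \approx -1.2167$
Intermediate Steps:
$\frac{9200 + 47408}{\left(-369\right) 4 - 45051} = \frac{56608}{-1476 - 45051} = \frac{56608}{-46527} = 56608 \left(- \frac{1}{46527}\right) = - \frac{56608}{46527}$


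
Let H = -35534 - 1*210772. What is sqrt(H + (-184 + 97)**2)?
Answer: I*sqrt(238737) ≈ 488.61*I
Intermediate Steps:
H = -246306 (H = -35534 - 210772 = -246306)
sqrt(H + (-184 + 97)**2) = sqrt(-246306 + (-184 + 97)**2) = sqrt(-246306 + (-87)**2) = sqrt(-246306 + 7569) = sqrt(-238737) = I*sqrt(238737)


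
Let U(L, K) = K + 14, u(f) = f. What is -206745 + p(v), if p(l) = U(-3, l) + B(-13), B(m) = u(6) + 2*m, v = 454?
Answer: -206297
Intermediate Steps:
U(L, K) = 14 + K
B(m) = 6 + 2*m
p(l) = -6 + l (p(l) = (14 + l) + (6 + 2*(-13)) = (14 + l) + (6 - 26) = (14 + l) - 20 = -6 + l)
-206745 + p(v) = -206745 + (-6 + 454) = -206745 + 448 = -206297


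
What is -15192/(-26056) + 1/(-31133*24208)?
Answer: 1431214890679/2454695581648 ≈ 0.58305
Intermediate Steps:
-15192/(-26056) + 1/(-31133*24208) = -15192*(-1/26056) - 1/31133*1/24208 = 1899/3257 - 1/753667664 = 1431214890679/2454695581648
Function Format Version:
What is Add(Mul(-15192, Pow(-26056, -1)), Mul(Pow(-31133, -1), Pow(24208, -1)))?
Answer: Rational(1431214890679, 2454695581648) ≈ 0.58305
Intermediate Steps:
Add(Mul(-15192, Pow(-26056, -1)), Mul(Pow(-31133, -1), Pow(24208, -1))) = Add(Mul(-15192, Rational(-1, 26056)), Mul(Rational(-1, 31133), Rational(1, 24208))) = Add(Rational(1899, 3257), Rational(-1, 753667664)) = Rational(1431214890679, 2454695581648)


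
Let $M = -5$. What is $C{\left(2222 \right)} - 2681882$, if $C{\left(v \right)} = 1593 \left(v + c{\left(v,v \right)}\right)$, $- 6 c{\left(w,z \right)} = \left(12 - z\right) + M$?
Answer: $\frac{2891693}{2} \approx 1.4458 \cdot 10^{6}$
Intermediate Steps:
$c{\left(w,z \right)} = - \frac{7}{6} + \frac{z}{6}$ ($c{\left(w,z \right)} = - \frac{\left(12 - z\right) - 5}{6} = - \frac{7 - z}{6} = - \frac{7}{6} + \frac{z}{6}$)
$C{\left(v \right)} = - \frac{3717}{2} + \frac{3717 v}{2}$ ($C{\left(v \right)} = 1593 \left(v + \left(- \frac{7}{6} + \frac{v}{6}\right)\right) = 1593 \left(- \frac{7}{6} + \frac{7 v}{6}\right) = - \frac{3717}{2} + \frac{3717 v}{2}$)
$C{\left(2222 \right)} - 2681882 = \left(- \frac{3717}{2} + \frac{3717}{2} \cdot 2222\right) - 2681882 = \left(- \frac{3717}{2} + 4129587\right) - 2681882 = \frac{8255457}{2} - 2681882 = \frac{2891693}{2}$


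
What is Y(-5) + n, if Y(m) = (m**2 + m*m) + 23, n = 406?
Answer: 479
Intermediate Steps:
Y(m) = 23 + 2*m**2 (Y(m) = (m**2 + m**2) + 23 = 2*m**2 + 23 = 23 + 2*m**2)
Y(-5) + n = (23 + 2*(-5)**2) + 406 = (23 + 2*25) + 406 = (23 + 50) + 406 = 73 + 406 = 479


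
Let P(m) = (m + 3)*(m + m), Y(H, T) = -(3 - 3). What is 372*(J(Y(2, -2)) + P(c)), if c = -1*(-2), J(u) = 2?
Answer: 8184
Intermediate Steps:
Y(H, T) = 0 (Y(H, T) = -1*0 = 0)
c = 2
P(m) = 2*m*(3 + m) (P(m) = (3 + m)*(2*m) = 2*m*(3 + m))
372*(J(Y(2, -2)) + P(c)) = 372*(2 + 2*2*(3 + 2)) = 372*(2 + 2*2*5) = 372*(2 + 20) = 372*22 = 8184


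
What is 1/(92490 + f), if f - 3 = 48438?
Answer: 1/140931 ≈ 7.0957e-6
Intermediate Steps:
f = 48441 (f = 3 + 48438 = 48441)
1/(92490 + f) = 1/(92490 + 48441) = 1/140931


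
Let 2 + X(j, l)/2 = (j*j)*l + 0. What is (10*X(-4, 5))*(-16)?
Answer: -24960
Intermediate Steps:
X(j, l) = -4 + 2*l*j² (X(j, l) = -4 + 2*((j*j)*l + 0) = -4 + 2*(j²*l + 0) = -4 + 2*(l*j² + 0) = -4 + 2*(l*j²) = -4 + 2*l*j²)
(10*X(-4, 5))*(-16) = (10*(-4 + 2*5*(-4)²))*(-16) = (10*(-4 + 2*5*16))*(-16) = (10*(-4 + 160))*(-16) = (10*156)*(-16) = 1560*(-16) = -24960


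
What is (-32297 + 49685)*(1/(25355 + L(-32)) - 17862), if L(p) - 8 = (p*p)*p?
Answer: -2299877914068/7405 ≈ -3.1058e+8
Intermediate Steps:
L(p) = 8 + p³ (L(p) = 8 + (p*p)*p = 8 + p²*p = 8 + p³)
(-32297 + 49685)*(1/(25355 + L(-32)) - 17862) = (-32297 + 49685)*(1/(25355 + (8 + (-32)³)) - 17862) = 17388*(1/(25355 + (8 - 32768)) - 17862) = 17388*(1/(25355 - 32760) - 17862) = 17388*(1/(-7405) - 17862) = 17388*(-1/7405 - 17862) = 17388*(-132268111/7405) = -2299877914068/7405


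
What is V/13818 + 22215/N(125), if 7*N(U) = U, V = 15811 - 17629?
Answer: 71618028/57575 ≈ 1243.9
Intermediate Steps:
V = -1818
N(U) = U/7
V/13818 + 22215/N(125) = -1818/13818 + 22215/(((⅐)*125)) = -1818*1/13818 + 22215/(125/7) = -303/2303 + 22215*(7/125) = -303/2303 + 31101/25 = 71618028/57575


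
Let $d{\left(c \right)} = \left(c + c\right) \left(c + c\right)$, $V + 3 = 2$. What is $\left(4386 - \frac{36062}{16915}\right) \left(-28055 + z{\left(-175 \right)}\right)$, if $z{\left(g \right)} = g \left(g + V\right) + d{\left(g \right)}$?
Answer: $\frac{1857461703272}{3383} \approx 5.4906 \cdot 10^{8}$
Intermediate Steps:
$V = -1$ ($V = -3 + 2 = -1$)
$d{\left(c \right)} = 4 c^{2}$ ($d{\left(c \right)} = 2 c 2 c = 4 c^{2}$)
$z{\left(g \right)} = 4 g^{2} + g \left(-1 + g\right)$ ($z{\left(g \right)} = g \left(g - 1\right) + 4 g^{2} = g \left(-1 + g\right) + 4 g^{2} = 4 g^{2} + g \left(-1 + g\right)$)
$\left(4386 - \frac{36062}{16915}\right) \left(-28055 + z{\left(-175 \right)}\right) = \left(4386 - \frac{36062}{16915}\right) \left(-28055 - 175 \left(-1 + 5 \left(-175\right)\right)\right) = \left(4386 - \frac{36062}{16915}\right) \left(-28055 - 175 \left(-1 - 875\right)\right) = \left(4386 - \frac{36062}{16915}\right) \left(-28055 - -153300\right) = \frac{74153128 \left(-28055 + 153300\right)}{16915} = \frac{74153128}{16915} \cdot 125245 = \frac{1857461703272}{3383}$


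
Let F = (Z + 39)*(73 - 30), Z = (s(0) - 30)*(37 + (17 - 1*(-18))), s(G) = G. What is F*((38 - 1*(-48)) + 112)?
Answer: -18058194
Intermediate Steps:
Z = -2160 (Z = (0 - 30)*(37 + (17 - 1*(-18))) = -30*(37 + (17 + 18)) = -30*(37 + 35) = -30*72 = -2160)
F = -91203 (F = (-2160 + 39)*(73 - 30) = -2121*43 = -91203)
F*((38 - 1*(-48)) + 112) = -91203*((38 - 1*(-48)) + 112) = -91203*((38 + 48) + 112) = -91203*(86 + 112) = -91203*198 = -18058194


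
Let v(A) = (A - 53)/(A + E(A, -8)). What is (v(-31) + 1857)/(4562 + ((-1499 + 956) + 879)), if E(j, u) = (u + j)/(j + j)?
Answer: 500277/1317562 ≈ 0.37970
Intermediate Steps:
E(j, u) = (j + u)/(2*j) (E(j, u) = (j + u)/((2*j)) = (j + u)*(1/(2*j)) = (j + u)/(2*j))
v(A) = (-53 + A)/(A + (-8 + A)/(2*A)) (v(A) = (A - 53)/(A + (A - 8)/(2*A)) = (-53 + A)/(A + (-8 + A)/(2*A)))
(v(-31) + 1857)/(4562 + ((-1499 + 956) + 879)) = (2*(-31)*(-53 - 31)/(-8 - 31 + 2*(-31)²) + 1857)/(4562 + ((-1499 + 956) + 879)) = (2*(-31)*(-84)/(-8 - 31 + 2*961) + 1857)/(4562 + (-543 + 879)) = (2*(-31)*(-84)/(-8 - 31 + 1922) + 1857)/(4562 + 336) = (2*(-31)*(-84)/1883 + 1857)/4898 = (2*(-31)*(1/1883)*(-84) + 1857)*(1/4898) = (744/269 + 1857)*(1/4898) = (500277/269)*(1/4898) = 500277/1317562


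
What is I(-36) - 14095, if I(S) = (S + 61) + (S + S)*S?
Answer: -11478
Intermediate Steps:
I(S) = 61 + S + 2*S² (I(S) = (61 + S) + (2*S)*S = (61 + S) + 2*S² = 61 + S + 2*S²)
I(-36) - 14095 = (61 - 36 + 2*(-36)²) - 14095 = (61 - 36 + 2*1296) - 14095 = (61 - 36 + 2592) - 14095 = 2617 - 14095 = -11478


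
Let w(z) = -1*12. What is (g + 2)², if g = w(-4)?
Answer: 100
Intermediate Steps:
w(z) = -12
g = -12
(g + 2)² = (-12 + 2)² = (-10)² = 100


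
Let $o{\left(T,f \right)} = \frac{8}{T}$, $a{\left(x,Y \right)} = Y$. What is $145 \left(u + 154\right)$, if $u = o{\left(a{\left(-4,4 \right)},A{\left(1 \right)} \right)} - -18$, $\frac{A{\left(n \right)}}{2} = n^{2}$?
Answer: $25230$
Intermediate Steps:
$A{\left(n \right)} = 2 n^{2}$
$u = 20$ ($u = \frac{8}{4} - -18 = 8 \cdot \frac{1}{4} + 18 = 2 + 18 = 20$)
$145 \left(u + 154\right) = 145 \left(20 + 154\right) = 145 \cdot 174 = 25230$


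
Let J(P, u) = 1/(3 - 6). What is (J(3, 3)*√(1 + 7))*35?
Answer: -70*√2/3 ≈ -32.998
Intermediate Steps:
J(P, u) = -⅓ (J(P, u) = 1/(-3) = -⅓)
(J(3, 3)*√(1 + 7))*35 = -√(1 + 7)/3*35 = -2*√2/3*35 = -70*√2/3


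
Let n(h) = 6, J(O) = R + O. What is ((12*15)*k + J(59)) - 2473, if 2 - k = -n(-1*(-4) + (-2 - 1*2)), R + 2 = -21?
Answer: -997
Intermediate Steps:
R = -23 (R = -2 - 21 = -23)
J(O) = -23 + O
k = 8 (k = 2 - (-1)*6 = 2 - 1*(-6) = 2 + 6 = 8)
((12*15)*k + J(59)) - 2473 = ((12*15)*8 + (-23 + 59)) - 2473 = (180*8 + 36) - 2473 = (1440 + 36) - 2473 = 1476 - 2473 = -997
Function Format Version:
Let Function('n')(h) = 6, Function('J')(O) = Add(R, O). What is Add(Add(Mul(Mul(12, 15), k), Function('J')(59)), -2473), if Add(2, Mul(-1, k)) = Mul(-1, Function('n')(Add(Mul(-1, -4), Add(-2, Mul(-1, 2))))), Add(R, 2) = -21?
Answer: -997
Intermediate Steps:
R = -23 (R = Add(-2, -21) = -23)
Function('J')(O) = Add(-23, O)
k = 8 (k = Add(2, Mul(-1, Mul(-1, 6))) = Add(2, Mul(-1, -6)) = Add(2, 6) = 8)
Add(Add(Mul(Mul(12, 15), k), Function('J')(59)), -2473) = Add(Add(Mul(Mul(12, 15), 8), Add(-23, 59)), -2473) = Add(Add(Mul(180, 8), 36), -2473) = Add(Add(1440, 36), -2473) = Add(1476, -2473) = -997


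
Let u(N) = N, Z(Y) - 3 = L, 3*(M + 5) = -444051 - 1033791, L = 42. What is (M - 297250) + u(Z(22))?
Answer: -789824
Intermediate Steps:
M = -492619 (M = -5 + (-444051 - 1033791)/3 = -5 + (⅓)*(-1477842) = -5 - 492614 = -492619)
Z(Y) = 45 (Z(Y) = 3 + 42 = 45)
(M - 297250) + u(Z(22)) = (-492619 - 297250) + 45 = -789869 + 45 = -789824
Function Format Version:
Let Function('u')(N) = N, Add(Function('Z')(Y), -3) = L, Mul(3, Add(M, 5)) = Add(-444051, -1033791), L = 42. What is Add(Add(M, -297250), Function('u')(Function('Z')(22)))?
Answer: -789824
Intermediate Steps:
M = -492619 (M = Add(-5, Mul(Rational(1, 3), Add(-444051, -1033791))) = Add(-5, Mul(Rational(1, 3), -1477842)) = Add(-5, -492614) = -492619)
Function('Z')(Y) = 45 (Function('Z')(Y) = Add(3, 42) = 45)
Add(Add(M, -297250), Function('u')(Function('Z')(22))) = Add(Add(-492619, -297250), 45) = Add(-789869, 45) = -789824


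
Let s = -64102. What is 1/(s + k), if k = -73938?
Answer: -1/138040 ≈ -7.2443e-6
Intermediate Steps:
1/(s + k) = 1/(-64102 - 73938) = 1/(-138040) = -1/138040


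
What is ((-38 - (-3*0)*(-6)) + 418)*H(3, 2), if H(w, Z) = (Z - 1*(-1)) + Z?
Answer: 1900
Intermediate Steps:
H(w, Z) = 1 + 2*Z (H(w, Z) = (Z + 1) + Z = (1 + Z) + Z = 1 + 2*Z)
((-38 - (-3*0)*(-6)) + 418)*H(3, 2) = ((-38 - (-3*0)*(-6)) + 418)*(1 + 2*2) = ((-38 - 0*(-6)) + 418)*(1 + 4) = ((-38 - 1*0) + 418)*5 = ((-38 + 0) + 418)*5 = (-38 + 418)*5 = 380*5 = 1900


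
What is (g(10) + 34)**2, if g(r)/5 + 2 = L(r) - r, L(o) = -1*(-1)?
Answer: 441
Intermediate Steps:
L(o) = 1
g(r) = -5 - 5*r (g(r) = -10 + 5*(1 - r) = -10 + (5 - 5*r) = -5 - 5*r)
(g(10) + 34)**2 = ((-5 - 5*10) + 34)**2 = ((-5 - 50) + 34)**2 = (-55 + 34)**2 = (-21)**2 = 441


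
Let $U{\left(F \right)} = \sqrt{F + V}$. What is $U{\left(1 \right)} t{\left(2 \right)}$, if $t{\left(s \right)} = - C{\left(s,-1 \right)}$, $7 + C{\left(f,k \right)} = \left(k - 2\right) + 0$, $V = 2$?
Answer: $10 \sqrt{3} \approx 17.32$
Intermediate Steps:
$C{\left(f,k \right)} = -9 + k$ ($C{\left(f,k \right)} = -7 + \left(\left(k - 2\right) + 0\right) = -7 + \left(\left(-2 + k\right) + 0\right) = -7 + \left(-2 + k\right) = -9 + k$)
$U{\left(F \right)} = \sqrt{2 + F}$ ($U{\left(F \right)} = \sqrt{F + 2} = \sqrt{2 + F}$)
$t{\left(s \right)} = 10$ ($t{\left(s \right)} = - (-9 - 1) = \left(-1\right) \left(-10\right) = 10$)
$U{\left(1 \right)} t{\left(2 \right)} = \sqrt{2 + 1} \cdot 10 = \sqrt{3} \cdot 10 = 10 \sqrt{3}$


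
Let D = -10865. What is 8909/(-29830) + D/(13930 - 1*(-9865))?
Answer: -107218521/141960970 ≈ -0.75527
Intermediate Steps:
8909/(-29830) + D/(13930 - 1*(-9865)) = 8909/(-29830) - 10865/(13930 - 1*(-9865)) = 8909*(-1/29830) - 10865/(13930 + 9865) = -8909/29830 - 10865/23795 = -8909/29830 - 10865*1/23795 = -8909/29830 - 2173/4759 = -107218521/141960970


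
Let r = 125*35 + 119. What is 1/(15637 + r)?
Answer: 1/20131 ≈ 4.9675e-5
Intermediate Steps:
r = 4494 (r = 4375 + 119 = 4494)
1/(15637 + r) = 1/(15637 + 4494) = 1/20131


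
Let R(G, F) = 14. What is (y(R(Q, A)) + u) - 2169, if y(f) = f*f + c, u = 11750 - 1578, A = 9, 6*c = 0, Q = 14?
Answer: 8199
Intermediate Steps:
c = 0 (c = (⅙)*0 = 0)
u = 10172
y(f) = f² (y(f) = f*f + 0 = f² + 0 = f²)
(y(R(Q, A)) + u) - 2169 = (14² + 10172) - 2169 = (196 + 10172) - 2169 = 10368 - 2169 = 8199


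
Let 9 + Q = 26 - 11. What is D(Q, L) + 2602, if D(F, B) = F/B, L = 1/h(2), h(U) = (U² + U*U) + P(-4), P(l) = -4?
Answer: 2626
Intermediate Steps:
Q = 6 (Q = -9 + (26 - 11) = -9 + 15 = 6)
h(U) = -4 + 2*U² (h(U) = (U² + U*U) - 4 = (U² + U²) - 4 = 2*U² - 4 = -4 + 2*U²)
L = ¼ (L = 1/(-4 + 2*2²) = 1/(-4 + 2*4) = 1/(-4 + 8) = 1/4 = ¼ ≈ 0.25000)
D(Q, L) + 2602 = 6/(¼) + 2602 = 6*4 + 2602 = 24 + 2602 = 2626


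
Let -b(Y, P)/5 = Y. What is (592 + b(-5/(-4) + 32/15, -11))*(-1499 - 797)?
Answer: -3961174/3 ≈ -1.3204e+6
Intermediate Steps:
b(Y, P) = -5*Y
(592 + b(-5/(-4) + 32/15, -11))*(-1499 - 797) = (592 - 5*(-5/(-4) + 32/15))*(-1499 - 797) = (592 - 5*(-5*(-¼) + 32*(1/15)))*(-2296) = (592 - 5*(5/4 + 32/15))*(-2296) = (592 - 5*203/60)*(-2296) = (592 - 203/12)*(-2296) = (6901/12)*(-2296) = -3961174/3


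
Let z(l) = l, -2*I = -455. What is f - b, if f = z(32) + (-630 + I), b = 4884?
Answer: -10509/2 ≈ -5254.5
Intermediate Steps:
I = 455/2 (I = -½*(-455) = 455/2 ≈ 227.50)
f = -741/2 (f = 32 + (-630 + 455/2) = 32 - 805/2 = -741/2 ≈ -370.50)
f - b = -741/2 - 1*4884 = -741/2 - 4884 = -10509/2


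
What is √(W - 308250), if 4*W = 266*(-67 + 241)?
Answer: I*√296679 ≈ 544.68*I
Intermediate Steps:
W = 11571 (W = (266*(-67 + 241))/4 = (266*174)/4 = (¼)*46284 = 11571)
√(W - 308250) = √(11571 - 308250) = √(-296679) = I*√296679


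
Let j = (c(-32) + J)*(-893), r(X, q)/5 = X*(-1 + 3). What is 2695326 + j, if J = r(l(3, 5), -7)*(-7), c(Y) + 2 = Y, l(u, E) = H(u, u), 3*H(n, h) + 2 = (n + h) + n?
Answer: 8614634/3 ≈ 2.8715e+6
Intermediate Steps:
H(n, h) = -2/3 + h/3 + 2*n/3 (H(n, h) = -2/3 + ((n + h) + n)/3 = -2/3 + ((h + n) + n)/3 = -2/3 + (h + 2*n)/3 = -2/3 + (h/3 + 2*n/3) = -2/3 + h/3 + 2*n/3)
l(u, E) = -2/3 + u (l(u, E) = -2/3 + u/3 + 2*u/3 = -2/3 + u)
r(X, q) = 10*X (r(X, q) = 5*(X*(-1 + 3)) = 5*(X*2) = 5*(2*X) = 10*X)
c(Y) = -2 + Y
J = -490/3 (J = (10*(-2/3 + 3))*(-7) = (10*(7/3))*(-7) = (70/3)*(-7) = -490/3 ≈ -163.33)
j = 528656/3 (j = ((-2 - 32) - 490/3)*(-893) = (-34 - 490/3)*(-893) = -592/3*(-893) = 528656/3 ≈ 1.7622e+5)
2695326 + j = 2695326 + 528656/3 = 8614634/3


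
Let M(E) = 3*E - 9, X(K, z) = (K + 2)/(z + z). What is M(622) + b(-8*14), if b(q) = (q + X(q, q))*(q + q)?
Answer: 26835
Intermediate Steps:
X(K, z) = (2 + K)/(2*z) (X(K, z) = (2 + K)/((2*z)) = (2 + K)*(1/(2*z)) = (2 + K)/(2*z))
M(E) = -9 + 3*E
b(q) = 2*q*(q + (2 + q)/(2*q)) (b(q) = (q + (2 + q)/(2*q))*(q + q) = (q + (2 + q)/(2*q))*(2*q) = 2*q*(q + (2 + q)/(2*q)))
M(622) + b(-8*14) = (-9 + 3*622) + (2 - 8*14 + 2*(-8*14)**2) = (-9 + 1866) + (2 - 112 + 2*(-112)**2) = 1857 + (2 - 112 + 2*12544) = 1857 + (2 - 112 + 25088) = 1857 + 24978 = 26835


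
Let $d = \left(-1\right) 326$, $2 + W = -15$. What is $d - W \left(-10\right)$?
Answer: $-496$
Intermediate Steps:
$W = -17$ ($W = -2 - 15 = -17$)
$d = -326$
$d - W \left(-10\right) = -326 - \left(-17\right) \left(-10\right) = -326 - 170 = -496$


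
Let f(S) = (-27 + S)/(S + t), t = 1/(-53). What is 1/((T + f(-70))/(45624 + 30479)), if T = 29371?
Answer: 282418233/109000922 ≈ 2.5910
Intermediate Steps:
t = -1/53 ≈ -0.018868
f(S) = (-27 + S)/(-1/53 + S) (f(S) = (-27 + S)/(S - 1/53) = (-27 + S)/(-1/53 + S))
1/((T + f(-70))/(45624 + 30479)) = 1/((29371 + 53*(-27 - 70)/(-1 + 53*(-70)))/(45624 + 30479)) = 1/((29371 + 53*(-97)/(-1 - 3710))/76103) = 1/((29371 + 53*(-97)/(-3711))*(1/76103)) = 1/((29371 + 53*(-1/3711)*(-97))*(1/76103)) = 1/((29371 + 5141/3711)*(1/76103)) = 1/((109000922/3711)*(1/76103)) = 1/(109000922/282418233) = 282418233/109000922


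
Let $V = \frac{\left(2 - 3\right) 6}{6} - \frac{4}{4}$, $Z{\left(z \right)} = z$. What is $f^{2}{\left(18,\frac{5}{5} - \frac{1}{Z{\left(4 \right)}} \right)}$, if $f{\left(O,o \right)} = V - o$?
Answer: $\frac{121}{16} \approx 7.5625$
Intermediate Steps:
$V = -2$ ($V = \left(-1\right) 6 \cdot \frac{1}{6} - 1 = \left(-6\right) \frac{1}{6} - 1 = -1 - 1 = -2$)
$f{\left(O,o \right)} = -2 - o$
$f^{2}{\left(18,\frac{5}{5} - \frac{1}{Z{\left(4 \right)}} \right)} = \left(-2 - \left(\frac{5}{5} - \frac{1}{4}\right)\right)^{2} = \left(-2 - \left(5 \cdot \frac{1}{5} - \frac{1}{4}\right)\right)^{2} = \left(-2 - \left(1 - \frac{1}{4}\right)\right)^{2} = \left(-2 - \frac{3}{4}\right)^{2} = \left(- \frac{11}{4}\right)^{2} = \frac{121}{16}$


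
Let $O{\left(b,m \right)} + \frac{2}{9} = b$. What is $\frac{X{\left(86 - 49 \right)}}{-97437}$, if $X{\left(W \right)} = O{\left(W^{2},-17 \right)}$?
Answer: $- \frac{12319}{876933} \approx -0.014048$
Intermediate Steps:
$O{\left(b,m \right)} = - \frac{2}{9} + b$
$X{\left(W \right)} = - \frac{2}{9} + W^{2}$
$\frac{X{\left(86 - 49 \right)}}{-97437} = \frac{- \frac{2}{9} + \left(86 - 49\right)^{2}}{-97437} = \left(- \frac{2}{9} + \left(86 - 49\right)^{2}\right) \left(- \frac{1}{97437}\right) = \left(- \frac{2}{9} + 37^{2}\right) \left(- \frac{1}{97437}\right) = \left(- \frac{2}{9} + 1369\right) \left(- \frac{1}{97437}\right) = \frac{12319}{9} \left(- \frac{1}{97437}\right) = - \frac{12319}{876933}$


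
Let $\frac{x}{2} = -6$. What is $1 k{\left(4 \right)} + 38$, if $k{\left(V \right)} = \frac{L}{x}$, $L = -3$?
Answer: $\frac{153}{4} \approx 38.25$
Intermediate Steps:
$x = -12$ ($x = 2 \left(-6\right) = -12$)
$k{\left(V \right)} = \frac{1}{4}$ ($k{\left(V \right)} = - \frac{3}{-12} = \left(-3\right) \left(- \frac{1}{12}\right) = \frac{1}{4}$)
$1 k{\left(4 \right)} + 38 = 1 \cdot \frac{1}{4} + 38 = \frac{1}{4} + 38 = \frac{153}{4}$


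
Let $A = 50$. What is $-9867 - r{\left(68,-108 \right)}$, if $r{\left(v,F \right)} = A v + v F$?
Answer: $-5923$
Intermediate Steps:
$r{\left(v,F \right)} = 50 v + F v$ ($r{\left(v,F \right)} = 50 v + v F = 50 v + F v$)
$-9867 - r{\left(68,-108 \right)} = -9867 - 68 \left(50 - 108\right) = -9867 - 68 \left(-58\right) = -9867 - -3944 = -9867 + 3944 = -5923$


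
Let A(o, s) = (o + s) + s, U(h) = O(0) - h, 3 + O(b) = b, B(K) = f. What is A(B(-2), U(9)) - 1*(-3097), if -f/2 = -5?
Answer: 3083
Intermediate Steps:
f = 10 (f = -2*(-5) = 10)
B(K) = 10
O(b) = -3 + b
U(h) = -3 - h (U(h) = (-3 + 0) - h = -3 - h)
A(o, s) = o + 2*s
A(B(-2), U(9)) - 1*(-3097) = (10 + 2*(-3 - 1*9)) - 1*(-3097) = (10 + 2*(-3 - 9)) + 3097 = (10 + 2*(-12)) + 3097 = (10 - 24) + 3097 = -14 + 3097 = 3083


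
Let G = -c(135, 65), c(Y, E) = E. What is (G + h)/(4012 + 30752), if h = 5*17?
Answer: 5/8691 ≈ 0.00057531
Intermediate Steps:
h = 85
G = -65 (G = -1*65 = -65)
(G + h)/(4012 + 30752) = (-65 + 85)/(4012 + 30752) = 20/34764 = 20*(1/34764) = 5/8691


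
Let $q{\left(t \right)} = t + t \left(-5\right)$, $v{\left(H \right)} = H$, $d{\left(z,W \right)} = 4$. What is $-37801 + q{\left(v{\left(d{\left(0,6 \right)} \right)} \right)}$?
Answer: $-37817$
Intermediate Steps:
$q{\left(t \right)} = - 4 t$ ($q{\left(t \right)} = t - 5 t = - 4 t$)
$-37801 + q{\left(v{\left(d{\left(0,6 \right)} \right)} \right)} = -37801 - 16 = -37817$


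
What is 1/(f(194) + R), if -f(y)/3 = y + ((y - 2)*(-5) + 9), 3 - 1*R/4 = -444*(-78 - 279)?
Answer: -1/631749 ≈ -1.5829e-6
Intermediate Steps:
R = -634020 (R = 12 - (-1776)*(-78 - 279) = 12 - (-1776)*(-357) = 12 - 4*158508 = 12 - 634032 = -634020)
f(y) = -57 + 12*y (f(y) = -3*(y + ((y - 2)*(-5) + 9)) = -3*(y + ((-2 + y)*(-5) + 9)) = -3*(y + ((10 - 5*y) + 9)) = -3*(y + (19 - 5*y)) = -3*(19 - 4*y) = -57 + 12*y)
1/(f(194) + R) = 1/((-57 + 12*194) - 634020) = 1/((-57 + 2328) - 634020) = 1/(2271 - 634020) = 1/(-631749) = -1/631749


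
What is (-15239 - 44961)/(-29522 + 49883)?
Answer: -60200/20361 ≈ -2.9566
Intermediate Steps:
(-15239 - 44961)/(-29522 + 49883) = -60200/20361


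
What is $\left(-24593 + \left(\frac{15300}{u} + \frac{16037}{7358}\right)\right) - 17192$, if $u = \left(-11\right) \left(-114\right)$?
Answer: $- \frac{64235777637}{1537822} \approx -41771.0$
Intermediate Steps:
$u = 1254$
$\left(-24593 + \left(\frac{15300}{u} + \frac{16037}{7358}\right)\right) - 17192 = \left(-24593 + \left(\frac{15300}{1254} + \frac{16037}{7358}\right)\right) - 17192 = \left(-24593 + \left(15300 \cdot \frac{1}{1254} + 16037 \cdot \frac{1}{7358}\right)\right) - 17192 = \left(-24593 + \left(\frac{2550}{209} + \frac{16037}{7358}\right)\right) - 17192 = \left(-24593 + \frac{22114633}{1537822}\right) - 17192 = - \frac{37797541813}{1537822} - 17192 = - \frac{64235777637}{1537822}$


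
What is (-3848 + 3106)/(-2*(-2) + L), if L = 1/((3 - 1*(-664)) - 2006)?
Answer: -141934/765 ≈ -185.53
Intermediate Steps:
L = -1/1339 (L = 1/((3 + 664) - 2006) = 1/(667 - 2006) = 1/(-1339) = -1/1339 ≈ -0.00074683)
(-3848 + 3106)/(-2*(-2) + L) = (-3848 + 3106)/(-2*(-2) - 1/1339) = -742/(4 - 1/1339) = -742/5355/1339 = -742*1339/5355 = -141934/765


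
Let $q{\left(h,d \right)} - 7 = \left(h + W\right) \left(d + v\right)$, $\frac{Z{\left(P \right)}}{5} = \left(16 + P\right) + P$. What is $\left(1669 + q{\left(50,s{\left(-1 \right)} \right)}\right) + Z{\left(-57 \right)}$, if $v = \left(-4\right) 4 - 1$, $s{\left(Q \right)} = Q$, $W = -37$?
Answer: $952$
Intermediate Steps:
$v = -17$ ($v = -16 - 1 = -17$)
$Z{\left(P \right)} = 80 + 10 P$ ($Z{\left(P \right)} = 5 \left(\left(16 + P\right) + P\right) = 5 \left(16 + 2 P\right) = 80 + 10 P$)
$q{\left(h,d \right)} = 7 + \left(-37 + h\right) \left(-17 + d\right)$ ($q{\left(h,d \right)} = 7 + \left(h - 37\right) \left(d - 17\right) = 7 + \left(-37 + h\right) \left(-17 + d\right)$)
$\left(1669 + q{\left(50,s{\left(-1 \right)} \right)}\right) + Z{\left(-57 \right)} = \left(1669 - 227\right) + \left(80 + 10 \left(-57\right)\right) = \left(1669 + \left(636 + 37 - 850 - 50\right)\right) + \left(80 - 570\right) = \left(1669 - 227\right) - 490 = 1442 - 490 = 952$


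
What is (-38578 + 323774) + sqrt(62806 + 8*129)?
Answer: 285196 + sqrt(63838) ≈ 2.8545e+5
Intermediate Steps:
(-38578 + 323774) + sqrt(62806 + 8*129) = 285196 + sqrt(62806 + 1032) = 285196 + sqrt(63838)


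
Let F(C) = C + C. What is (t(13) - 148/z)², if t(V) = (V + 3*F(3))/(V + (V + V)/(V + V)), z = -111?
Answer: 22201/1764 ≈ 12.586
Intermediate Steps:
F(C) = 2*C
t(V) = (18 + V)/(1 + V) (t(V) = (V + 3*(2*3))/(V + (V + V)/(V + V)) = (V + 3*6)/(V + (2*V)/((2*V))) = (V + 18)/(V + (2*V)*(1/(2*V))) = (18 + V)/(V + 1) = (18 + V)/(1 + V))
(t(13) - 148/z)² = ((18 + 13)/(1 + 13) - 148/(-111))² = (31/14 - 148*(-1/111))² = ((1/14)*31 + 4/3)² = (31/14 + 4/3)² = (149/42)² = 22201/1764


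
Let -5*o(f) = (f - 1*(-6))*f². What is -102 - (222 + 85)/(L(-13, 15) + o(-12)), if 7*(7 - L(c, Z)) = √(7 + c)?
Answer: -4107022183/39601999 - 53725*I*√6/39601999 ≈ -103.71 - 0.003323*I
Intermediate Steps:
L(c, Z) = 7 - √(7 + c)/7
o(f) = -f²*(6 + f)/5 (o(f) = -(f - 1*(-6))*f²/5 = -(f + 6)*f²/5 = -(6 + f)*f²/5 = -f²*(6 + f)/5)
-102 - (222 + 85)/(L(-13, 15) + o(-12)) = -102 - (222 + 85)/((7 - √(7 - 13)/7) + (⅕)*(-12)²*(-6 - 1*(-12))) = -102 - 307/((7 - I*√6/7) + (⅕)*144*(-6 + 12)) = -102 - 307/((7 - I*√6/7) + (⅕)*144*6) = -102 - 307/((7 - I*√6/7) + 864/5) = -102 - 307/(899/5 - I*√6/7)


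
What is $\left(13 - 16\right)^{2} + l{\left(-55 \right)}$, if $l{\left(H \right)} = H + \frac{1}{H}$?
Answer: $- \frac{2531}{55} \approx -46.018$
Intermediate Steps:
$\left(13 - 16\right)^{2} + l{\left(-55 \right)} = \left(13 - 16\right)^{2} - \left(55 - \frac{1}{-55}\right) = \left(-3\right)^{2} - \frac{3026}{55} = 9 - \frac{3026}{55} = - \frac{2531}{55}$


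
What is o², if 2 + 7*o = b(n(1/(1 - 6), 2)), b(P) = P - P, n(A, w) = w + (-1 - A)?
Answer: 4/49 ≈ 0.081633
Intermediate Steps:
n(A, w) = -1 + w - A
b(P) = 0
o = -2/7 (o = -2/7 + (⅐)*0 = -2/7 + 0 = -2/7 ≈ -0.28571)
o² = (-2/7)² = 4/49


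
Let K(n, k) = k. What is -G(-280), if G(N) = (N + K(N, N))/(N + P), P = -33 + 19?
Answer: -40/21 ≈ -1.9048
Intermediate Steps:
P = -14
G(N) = 2*N/(-14 + N) (G(N) = (N + N)/(N - 14) = (2*N)/(-14 + N) = 2*N/(-14 + N))
-G(-280) = -2*(-280)/(-14 - 280) = -2*(-280)/(-294) = -2*(-280)*(-1)/294 = -1*40/21 = -40/21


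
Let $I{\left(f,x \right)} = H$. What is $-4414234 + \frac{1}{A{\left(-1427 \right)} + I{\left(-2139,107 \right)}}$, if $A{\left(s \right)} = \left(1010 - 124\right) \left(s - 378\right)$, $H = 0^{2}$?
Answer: $- \frac{7059375439821}{1599230} \approx -4.4142 \cdot 10^{6}$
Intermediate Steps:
$H = 0$
$I{\left(f,x \right)} = 0$
$A{\left(s \right)} = -334908 + 886 s$ ($A{\left(s \right)} = 886 \left(-378 + s\right) = -334908 + 886 s$)
$-4414234 + \frac{1}{A{\left(-1427 \right)} + I{\left(-2139,107 \right)}} = -4414234 + \frac{1}{\left(-334908 + 886 \left(-1427\right)\right) + 0} = -4414234 + \frac{1}{\left(-334908 - 1264322\right) + 0} = -4414234 + \frac{1}{-1599230 + 0} = -4414234 + \frac{1}{-1599230} = -4414234 - \frac{1}{1599230} = - \frac{7059375439821}{1599230}$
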